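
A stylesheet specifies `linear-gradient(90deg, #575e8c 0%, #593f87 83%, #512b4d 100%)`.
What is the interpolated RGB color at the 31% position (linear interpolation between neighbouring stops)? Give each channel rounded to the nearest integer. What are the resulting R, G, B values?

(88, 82, 138)

31% lies between the 0% and 83% stops, so the local fraction is t = (31 − 0)/(83 − 0) = 31/83 ≈ 0.3735.
#575e8c → (87, 94, 140); #593f87 → (89, 63, 135).
R = 87 + 0.3735 × (89 − 87) = 87.747 → 88
G = 94 + 0.3735 × (63 − 94) = 82.421 → 82
B = 140 + 0.3735 × (135 − 140) = 138.132 → 138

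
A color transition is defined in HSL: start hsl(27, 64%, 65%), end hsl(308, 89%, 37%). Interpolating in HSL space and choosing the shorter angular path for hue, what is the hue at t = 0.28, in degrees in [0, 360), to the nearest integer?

Hue: 308 − 27 = 281°, but |281| > 180 so the shorter arc goes the other way: Δh = 281 − 360 = -79°.
H = 27 + 0.28 × (-79) = 4.88 → 5°

5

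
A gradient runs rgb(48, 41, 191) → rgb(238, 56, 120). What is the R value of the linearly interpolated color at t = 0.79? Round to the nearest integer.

R = 48 + 0.79 × (238 − 48) = 198.1 → 198

198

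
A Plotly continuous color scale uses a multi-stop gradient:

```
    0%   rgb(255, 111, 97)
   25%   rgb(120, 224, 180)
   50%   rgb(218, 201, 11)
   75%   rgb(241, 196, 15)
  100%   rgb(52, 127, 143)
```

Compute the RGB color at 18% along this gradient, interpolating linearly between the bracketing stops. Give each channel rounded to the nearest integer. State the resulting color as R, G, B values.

(158, 192, 157)

18% lies between the 0% and 25% stops, so the local fraction is t = (18 − 0)/(25 − 0) = 18/25 ≈ 0.72.
R = 255 + 0.72 × (120 − 255) = 157.8 → 158
G = 111 + 0.72 × (224 − 111) = 192.36 → 192
B = 97 + 0.72 × (180 − 97) = 156.76 → 157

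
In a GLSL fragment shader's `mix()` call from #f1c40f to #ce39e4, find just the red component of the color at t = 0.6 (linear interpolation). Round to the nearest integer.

220

R₁ = 241 (from #f1c40f), R₂ = 206 (from #ce39e4).
R = 241 + 0.6 × (206 − 241) = 220 → 220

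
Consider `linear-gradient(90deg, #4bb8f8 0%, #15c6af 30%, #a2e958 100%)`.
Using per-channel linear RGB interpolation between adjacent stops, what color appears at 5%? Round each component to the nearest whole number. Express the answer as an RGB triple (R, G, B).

5% lies between the 0% and 30% stops, so the local fraction is t = (5 − 0)/(30 − 0) = 5/30 ≈ 0.1667.
#4bb8f8 → (75, 184, 248); #15c6af → (21, 198, 175).
R = 75 + 0.1667 × (21 − 75) = 65.998 → 66
G = 184 + 0.1667 × (198 − 184) = 186.334 → 186
B = 248 + 0.1667 × (175 − 248) = 235.831 → 236

(66, 186, 236)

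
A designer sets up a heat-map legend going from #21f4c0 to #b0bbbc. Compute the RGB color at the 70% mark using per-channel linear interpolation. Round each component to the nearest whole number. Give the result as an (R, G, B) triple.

(133, 204, 189)

#21f4c0 → (33, 244, 192); #b0bbbc → (176, 187, 188).
70% corresponds to t = 0.7.
R = 33 + 0.7 × (176 − 33) = 33 + 0.7 × 143 = 133.1 → 133
G = 244 + 0.7 × (187 − 244) = 244 + 0.7 × -57 = 204.1 → 204
B = 192 + 0.7 × (188 − 192) = 192 + 0.7 × -4 = 189.2 → 189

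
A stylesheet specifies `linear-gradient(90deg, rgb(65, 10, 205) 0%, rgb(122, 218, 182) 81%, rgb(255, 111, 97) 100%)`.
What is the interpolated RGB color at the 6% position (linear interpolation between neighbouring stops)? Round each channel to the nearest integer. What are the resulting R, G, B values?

6% lies between the 0% and 81% stops, so the local fraction is t = (6 − 0)/(81 − 0) = 6/81 ≈ 0.0741.
R = 65 + 0.0741 × (122 − 65) = 69.224 → 69
G = 10 + 0.0741 × (218 − 10) = 25.413 → 25
B = 205 + 0.0741 × (182 − 205) = 203.296 → 203

(69, 25, 203)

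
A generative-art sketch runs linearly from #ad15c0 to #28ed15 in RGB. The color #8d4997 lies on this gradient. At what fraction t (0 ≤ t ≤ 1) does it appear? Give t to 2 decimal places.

Invert the lerp on the G channel (largest span, 216): t = (73 − 21) / (237 − 21) = 52/216 = 0.24074.
Check on R: (141 − 173)/(40 − 173) = 0.2406 ✓

0.24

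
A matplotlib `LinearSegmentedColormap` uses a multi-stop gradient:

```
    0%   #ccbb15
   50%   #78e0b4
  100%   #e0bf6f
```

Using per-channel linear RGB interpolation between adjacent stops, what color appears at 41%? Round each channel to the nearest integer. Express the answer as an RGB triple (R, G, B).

(135, 217, 151)

41% lies between the 0% and 50% stops, so the local fraction is t = (41 − 0)/(50 − 0) = 41/50 ≈ 0.82.
#ccbb15 → (204, 187, 21); #78e0b4 → (120, 224, 180).
R = 204 + 0.82 × (120 − 204) = 135.12 → 135
G = 187 + 0.82 × (224 − 187) = 217.34 → 217
B = 21 + 0.82 × (180 − 21) = 151.38 → 151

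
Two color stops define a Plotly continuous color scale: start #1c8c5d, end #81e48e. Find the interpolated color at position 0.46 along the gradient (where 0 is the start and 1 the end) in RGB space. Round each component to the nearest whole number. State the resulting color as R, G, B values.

#1c8c5d → (28, 140, 93); #81e48e → (129, 228, 142).
R = 28 + 0.46 × (129 − 28) = 28 + 0.46 × 101 = 74.46 → 74
G = 140 + 0.46 × (228 − 140) = 140 + 0.46 × 88 = 180.48 → 180
B = 93 + 0.46 × (142 − 93) = 93 + 0.46 × 49 = 115.54 → 116

(74, 180, 116)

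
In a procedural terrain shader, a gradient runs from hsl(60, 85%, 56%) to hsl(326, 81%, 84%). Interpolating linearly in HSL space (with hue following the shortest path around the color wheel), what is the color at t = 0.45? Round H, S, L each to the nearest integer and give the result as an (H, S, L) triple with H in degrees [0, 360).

Hue: 326 − 60 = 266°, but |266| > 180 so the shorter arc goes the other way: Δh = 266 − 360 = -94°.
H = 60 + 0.45 × (-94) = 17.7 → 18°
S = 85 + 0.45 × (81 − 85) = 83.2 → 83%
L = 56 + 0.45 × (84 − 56) = 68.6 → 69%

(18, 83, 69)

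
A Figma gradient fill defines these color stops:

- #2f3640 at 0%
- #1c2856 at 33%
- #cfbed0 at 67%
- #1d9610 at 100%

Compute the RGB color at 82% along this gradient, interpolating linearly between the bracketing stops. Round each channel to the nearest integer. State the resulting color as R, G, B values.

(126, 172, 121)

82% lies between the 67% and 100% stops, so the local fraction is t = (82 − 67)/(100 − 67) = 15/33 ≈ 0.4545.
#cfbed0 → (207, 190, 208); #1d9610 → (29, 150, 16).
R = 207 + 0.4545 × (29 − 207) = 126.099 → 126
G = 190 + 0.4545 × (150 − 190) = 171.82 → 172
B = 208 + 0.4545 × (16 − 208) = 120.736 → 121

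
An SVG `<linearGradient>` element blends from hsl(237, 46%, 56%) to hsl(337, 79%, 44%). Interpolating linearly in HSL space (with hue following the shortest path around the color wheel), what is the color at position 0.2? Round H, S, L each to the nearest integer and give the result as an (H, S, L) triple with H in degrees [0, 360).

Hue arc: Δh = 337 − 237 = 100° (|Δh| ≤ 180, already the shorter path).
H = 237 + 0.2 × (100) = 257 → 257°
S = 46 + 0.2 × (79 − 46) = 52.6 → 53%
L = 56 + 0.2 × (44 − 56) = 53.6 → 54%

(257, 53, 54)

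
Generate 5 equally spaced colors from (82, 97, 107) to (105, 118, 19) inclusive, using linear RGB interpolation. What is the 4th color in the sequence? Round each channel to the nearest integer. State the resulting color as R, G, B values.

(99, 113, 41)

With 5 swatches and endpoints inclusive, swatch 4 sits at t = (4 − 1)/(5 − 1) = 3/4 ≈ 0.75.
R = 82 + 0.75 × (105 − 82) = 99.25 → 99
G = 97 + 0.75 × (118 − 97) = 112.75 → 113
B = 107 + 0.75 × (19 − 107) = 41 → 41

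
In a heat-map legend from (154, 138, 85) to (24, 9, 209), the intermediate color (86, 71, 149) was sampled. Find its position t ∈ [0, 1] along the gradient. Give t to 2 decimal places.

Invert the lerp on the R channel (largest span, 130): t = (86 − 154) / (24 − 154) = -68/-130 = 0.52308.
Check on G: (71 − 138)/(9 − 138) = 0.5194 ✓

0.52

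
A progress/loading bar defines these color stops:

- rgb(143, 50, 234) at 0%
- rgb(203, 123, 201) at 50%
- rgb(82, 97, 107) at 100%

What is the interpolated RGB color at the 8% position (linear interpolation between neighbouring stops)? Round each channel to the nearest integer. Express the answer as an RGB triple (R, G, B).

8% lies between the 0% and 50% stops, so the local fraction is t = (8 − 0)/(50 − 0) = 8/50 ≈ 0.16.
R = 143 + 0.16 × (203 − 143) = 152.6 → 153
G = 50 + 0.16 × (123 − 50) = 61.68 → 62
B = 234 + 0.16 × (201 − 234) = 228.72 → 229

(153, 62, 229)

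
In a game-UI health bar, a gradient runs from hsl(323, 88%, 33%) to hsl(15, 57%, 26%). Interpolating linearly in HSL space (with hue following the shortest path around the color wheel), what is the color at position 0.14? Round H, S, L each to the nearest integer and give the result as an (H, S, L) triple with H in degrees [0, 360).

Hue: 15 − 323 = -308°, but |-308| > 180 so the shorter arc goes the other way: Δh = -308 + 360 = 52°.
H = 323 + 0.14 × (52) = 330.28 → 330°
S = 88 + 0.14 × (57 − 88) = 83.66 → 84%
L = 33 + 0.14 × (26 − 33) = 32.02 → 32%

(330, 84, 32)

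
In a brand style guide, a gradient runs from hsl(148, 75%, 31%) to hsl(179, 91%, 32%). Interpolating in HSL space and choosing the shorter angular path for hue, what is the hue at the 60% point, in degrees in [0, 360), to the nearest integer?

167

Hue arc: Δh = 179 − 148 = 31° (|Δh| ≤ 180, already the shorter path).
H = 148 + 0.6 × (31) = 166.6 → 167°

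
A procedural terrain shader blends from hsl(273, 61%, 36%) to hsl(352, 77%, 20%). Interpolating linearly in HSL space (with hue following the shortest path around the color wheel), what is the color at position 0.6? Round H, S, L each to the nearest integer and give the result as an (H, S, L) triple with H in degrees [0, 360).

Hue arc: Δh = 352 − 273 = 79° (|Δh| ≤ 180, already the shorter path).
H = 273 + 0.6 × (79) = 320.4 → 320°
S = 61 + 0.6 × (77 − 61) = 70.6 → 71%
L = 36 + 0.6 × (20 − 36) = 26.4 → 26%

(320, 71, 26)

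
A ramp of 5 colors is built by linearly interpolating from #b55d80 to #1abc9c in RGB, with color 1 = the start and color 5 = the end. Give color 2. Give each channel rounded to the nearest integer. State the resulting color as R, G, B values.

(142, 117, 135)

With 5 swatches and endpoints inclusive, swatch 2 sits at t = (2 − 1)/(5 − 1) = 1/4 ≈ 0.25.
#b55d80 → (181, 93, 128); #1abc9c → (26, 188, 156).
R = 181 + 0.25 × (26 − 181) = 142.25 → 142
G = 93 + 0.25 × (188 − 93) = 116.75 → 117
B = 128 + 0.25 × (156 − 128) = 135 → 135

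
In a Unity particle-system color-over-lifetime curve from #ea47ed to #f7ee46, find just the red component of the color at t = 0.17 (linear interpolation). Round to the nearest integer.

R₁ = 234 (from #ea47ed), R₂ = 247 (from #f7ee46).
R = 234 + 0.17 × (247 − 234) = 236.21 → 236

236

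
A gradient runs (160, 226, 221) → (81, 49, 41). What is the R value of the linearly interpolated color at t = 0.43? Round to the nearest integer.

R = 160 + 0.43 × (81 − 160) = 126.03 → 126

126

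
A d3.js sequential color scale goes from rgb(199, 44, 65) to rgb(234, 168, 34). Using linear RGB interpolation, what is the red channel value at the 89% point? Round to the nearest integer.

R = 199 + 0.89 × (234 − 199) = 230.15 → 230

230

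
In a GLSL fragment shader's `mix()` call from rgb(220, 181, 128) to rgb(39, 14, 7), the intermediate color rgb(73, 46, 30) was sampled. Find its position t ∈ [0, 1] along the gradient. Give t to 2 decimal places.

0.81

Invert the lerp on the R channel (largest span, 181): t = (73 − 220) / (39 − 220) = -147/-181 = 0.81215.
Check on G: (46 − 181)/(14 − 181) = 0.8084 ✓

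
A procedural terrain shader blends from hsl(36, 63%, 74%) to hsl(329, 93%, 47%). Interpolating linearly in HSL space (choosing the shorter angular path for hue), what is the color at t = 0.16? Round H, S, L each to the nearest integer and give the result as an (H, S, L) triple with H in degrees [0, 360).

(25, 68, 70)

Hue: 329 − 36 = 293°, but |293| > 180 so the shorter arc goes the other way: Δh = 293 − 360 = -67°.
H = 36 + 0.16 × (-67) = 25.28 → 25°
S = 63 + 0.16 × (93 − 63) = 67.8 → 68%
L = 74 + 0.16 × (47 − 74) = 69.68 → 70%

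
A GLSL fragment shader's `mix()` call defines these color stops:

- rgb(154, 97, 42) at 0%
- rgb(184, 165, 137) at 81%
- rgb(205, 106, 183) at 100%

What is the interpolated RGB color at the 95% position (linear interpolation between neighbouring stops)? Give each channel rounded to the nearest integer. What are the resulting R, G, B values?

95% lies between the 81% and 100% stops, so the local fraction is t = (95 − 81)/(100 − 81) = 14/19 ≈ 0.7368.
R = 184 + 0.7368 × (205 − 184) = 199.473 → 199
G = 165 + 0.7368 × (106 − 165) = 121.529 → 122
B = 137 + 0.7368 × (183 − 137) = 170.893 → 171

(199, 122, 171)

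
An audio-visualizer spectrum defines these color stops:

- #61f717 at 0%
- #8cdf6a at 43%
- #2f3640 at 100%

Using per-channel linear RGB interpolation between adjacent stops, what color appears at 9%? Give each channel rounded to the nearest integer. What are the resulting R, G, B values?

9% lies between the 0% and 43% stops, so the local fraction is t = (9 − 0)/(43 − 0) = 9/43 ≈ 0.2093.
#61f717 → (97, 247, 23); #8cdf6a → (140, 223, 106).
R = 97 + 0.2093 × (140 − 97) = 106 → 106
G = 247 + 0.2093 × (223 − 247) = 241.977 → 242
B = 23 + 0.2093 × (106 − 23) = 40.372 → 40

(106, 242, 40)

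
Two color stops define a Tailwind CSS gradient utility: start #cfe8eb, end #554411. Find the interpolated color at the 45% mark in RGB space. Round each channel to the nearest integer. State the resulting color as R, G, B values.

#cfe8eb → (207, 232, 235); #554411 → (85, 68, 17).
45% corresponds to t = 0.45.
R = 207 + 0.45 × (85 − 207) = 207 + 0.45 × -122 = 152.1 → 152
G = 232 + 0.45 × (68 − 232) = 232 + 0.45 × -164 = 158.2 → 158
B = 235 + 0.45 × (17 − 235) = 235 + 0.45 × -218 = 136.9 → 137
So the blended color is (152, 158, 137), about #989e89.

(152, 158, 137)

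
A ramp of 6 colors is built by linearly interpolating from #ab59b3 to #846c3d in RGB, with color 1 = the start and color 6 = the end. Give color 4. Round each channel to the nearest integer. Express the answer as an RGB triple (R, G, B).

With 6 swatches and endpoints inclusive, swatch 4 sits at t = (4 − 1)/(6 − 1) = 3/5 ≈ 0.6.
#ab59b3 → (171, 89, 179); #846c3d → (132, 108, 61).
R = 171 + 0.6 × (132 − 171) = 147.6 → 148
G = 89 + 0.6 × (108 − 89) = 100.4 → 100
B = 179 + 0.6 × (61 − 179) = 108.2 → 108

(148, 100, 108)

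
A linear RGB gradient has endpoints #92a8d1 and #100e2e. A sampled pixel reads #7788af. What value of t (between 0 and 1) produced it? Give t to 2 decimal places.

0.21

Invert the lerp on the B channel (largest span, 163): t = (175 − 209) / (46 − 209) = -34/-163 = 0.20859.
Check on R: (119 − 146)/(16 − 146) = 0.2077 ✓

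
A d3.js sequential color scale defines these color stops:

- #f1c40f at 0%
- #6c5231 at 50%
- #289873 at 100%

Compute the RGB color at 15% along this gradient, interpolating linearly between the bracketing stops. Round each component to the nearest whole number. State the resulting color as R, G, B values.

15% lies between the 0% and 50% stops, so the local fraction is t = (15 − 0)/(50 − 0) = 15/50 ≈ 0.3.
#f1c40f → (241, 196, 15); #6c5231 → (108, 82, 49).
R = 241 + 0.3 × (108 − 241) = 201.1 → 201
G = 196 + 0.3 × (82 − 196) = 161.8 → 162
B = 15 + 0.3 × (49 − 15) = 25.2 → 25

(201, 162, 25)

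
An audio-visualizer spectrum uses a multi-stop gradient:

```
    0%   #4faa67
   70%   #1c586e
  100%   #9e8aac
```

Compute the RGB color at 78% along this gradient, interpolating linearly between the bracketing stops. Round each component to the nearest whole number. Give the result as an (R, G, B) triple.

(63, 101, 127)

78% lies between the 70% and 100% stops, so the local fraction is t = (78 − 70)/(100 − 70) = 8/30 ≈ 0.2667.
#1c586e → (28, 88, 110); #9e8aac → (158, 138, 172).
R = 28 + 0.2667 × (158 − 28) = 62.671 → 63
G = 88 + 0.2667 × (138 − 88) = 101.335 → 101
B = 110 + 0.2667 × (172 − 110) = 126.535 → 127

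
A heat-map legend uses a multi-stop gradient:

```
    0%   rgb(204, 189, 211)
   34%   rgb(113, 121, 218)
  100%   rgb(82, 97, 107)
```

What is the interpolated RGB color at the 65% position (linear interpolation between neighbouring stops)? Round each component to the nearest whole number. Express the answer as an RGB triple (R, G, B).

(98, 110, 166)

65% lies between the 34% and 100% stops, so the local fraction is t = (65 − 34)/(100 − 34) = 31/66 ≈ 0.4697.
R = 113 + 0.4697 × (82 − 113) = 98.439 → 98
G = 121 + 0.4697 × (97 − 121) = 109.727 → 110
B = 218 + 0.4697 × (107 − 218) = 165.863 → 166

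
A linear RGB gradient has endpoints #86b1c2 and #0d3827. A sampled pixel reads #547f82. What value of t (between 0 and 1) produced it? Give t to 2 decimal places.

Invert the lerp on the B channel (largest span, 155): t = (130 − 194) / (39 − 194) = -64/-155 = 0.4129.
Check on R: (84 − 134)/(13 − 134) = 0.4132 ✓

0.41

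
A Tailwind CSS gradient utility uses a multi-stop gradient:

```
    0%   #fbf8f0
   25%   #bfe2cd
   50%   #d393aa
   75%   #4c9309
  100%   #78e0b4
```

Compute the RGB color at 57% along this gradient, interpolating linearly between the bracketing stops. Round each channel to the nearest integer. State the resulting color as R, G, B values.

(173, 147, 125)

57% lies between the 50% and 75% stops, so the local fraction is t = (57 − 50)/(75 − 50) = 7/25 ≈ 0.28.
#d393aa → (211, 147, 170); #4c9309 → (76, 147, 9).
R = 211 + 0.28 × (76 − 211) = 173.2 → 173
G = 147 + 0.28 × (147 − 147) = 147 → 147
B = 170 + 0.28 × (9 − 170) = 124.92 → 125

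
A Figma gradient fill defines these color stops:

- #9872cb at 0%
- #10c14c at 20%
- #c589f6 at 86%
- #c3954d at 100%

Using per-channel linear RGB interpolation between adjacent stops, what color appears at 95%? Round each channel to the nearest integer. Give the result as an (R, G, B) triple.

(196, 145, 137)

95% lies between the 86% and 100% stops, so the local fraction is t = (95 − 86)/(100 − 86) = 9/14 ≈ 0.6429.
#c589f6 → (197, 137, 246); #c3954d → (195, 149, 77).
R = 197 + 0.6429 × (195 − 197) = 195.714 → 196
G = 137 + 0.6429 × (149 − 137) = 144.715 → 145
B = 246 + 0.6429 × (77 − 246) = 137.35 → 137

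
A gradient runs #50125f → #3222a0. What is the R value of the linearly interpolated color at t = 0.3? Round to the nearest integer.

71

R₁ = 80 (from #50125f), R₂ = 50 (from #3222a0).
R = 80 + 0.3 × (50 − 80) = 71 → 71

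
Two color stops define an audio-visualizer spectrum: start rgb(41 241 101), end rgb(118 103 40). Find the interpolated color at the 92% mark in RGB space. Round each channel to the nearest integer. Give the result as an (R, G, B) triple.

92% corresponds to t = 0.92.
R = 41 + 0.92 × (118 − 41) = 41 + 0.92 × 77 = 111.84 → 112
G = 241 + 0.92 × (103 − 241) = 241 + 0.92 × -138 = 114.04 → 114
B = 101 + 0.92 × (40 − 101) = 101 + 0.92 × -61 = 44.88 → 45

(112, 114, 45)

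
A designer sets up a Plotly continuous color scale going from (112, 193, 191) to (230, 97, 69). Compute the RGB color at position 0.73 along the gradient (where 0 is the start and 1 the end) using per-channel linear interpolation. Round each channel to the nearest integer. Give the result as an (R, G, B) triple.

R = 112 + 0.73 × (230 − 112) = 112 + 0.73 × 118 = 198.14 → 198
G = 193 + 0.73 × (97 − 193) = 193 + 0.73 × -96 = 122.92 → 123
B = 191 + 0.73 × (69 − 191) = 191 + 0.73 × -122 = 101.94 → 102

(198, 123, 102)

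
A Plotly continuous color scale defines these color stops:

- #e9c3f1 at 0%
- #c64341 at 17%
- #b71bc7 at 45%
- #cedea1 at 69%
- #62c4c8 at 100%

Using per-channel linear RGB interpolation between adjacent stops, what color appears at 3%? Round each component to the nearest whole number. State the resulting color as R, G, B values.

3% lies between the 0% and 17% stops, so the local fraction is t = (3 − 0)/(17 − 0) = 3/17 ≈ 0.1765.
#e9c3f1 → (233, 195, 241); #c64341 → (198, 67, 65).
R = 233 + 0.1765 × (198 − 233) = 226.822 → 227
G = 195 + 0.1765 × (67 − 195) = 172.408 → 172
B = 241 + 0.1765 × (65 − 241) = 209.936 → 210

(227, 172, 210)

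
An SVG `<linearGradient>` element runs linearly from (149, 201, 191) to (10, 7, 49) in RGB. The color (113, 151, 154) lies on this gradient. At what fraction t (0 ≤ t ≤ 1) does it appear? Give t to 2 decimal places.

Invert the lerp on the G channel (largest span, 194): t = (151 − 201) / (7 − 201) = -50/-194 = 0.25773.
Check on R: (113 − 149)/(10 − 149) = 0.259 ✓

0.26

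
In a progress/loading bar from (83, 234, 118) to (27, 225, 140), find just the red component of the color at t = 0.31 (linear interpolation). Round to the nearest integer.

R = 83 + 0.31 × (27 − 83) = 65.64 → 66

66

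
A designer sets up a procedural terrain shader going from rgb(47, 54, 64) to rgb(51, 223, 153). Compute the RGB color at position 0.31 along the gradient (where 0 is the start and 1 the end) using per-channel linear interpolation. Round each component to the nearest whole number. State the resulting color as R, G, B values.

R = 47 + 0.31 × (51 − 47) = 47 + 0.31 × 4 = 48.24 → 48
G = 54 + 0.31 × (223 − 54) = 54 + 0.31 × 169 = 106.39 → 106
B = 64 + 0.31 × (153 − 64) = 64 + 0.31 × 89 = 91.59 → 92

(48, 106, 92)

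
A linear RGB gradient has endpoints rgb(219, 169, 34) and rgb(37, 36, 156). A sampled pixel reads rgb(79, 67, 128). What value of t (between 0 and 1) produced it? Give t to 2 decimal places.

Invert the lerp on the R channel (largest span, 182): t = (79 − 219) / (37 − 219) = -140/-182 = 0.76923.
Check on G: (67 − 169)/(36 − 169) = 0.7669 ✓

0.77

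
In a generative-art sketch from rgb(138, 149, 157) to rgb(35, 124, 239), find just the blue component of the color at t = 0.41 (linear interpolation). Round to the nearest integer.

B = 157 + 0.41 × (239 − 157) = 190.62 → 191

191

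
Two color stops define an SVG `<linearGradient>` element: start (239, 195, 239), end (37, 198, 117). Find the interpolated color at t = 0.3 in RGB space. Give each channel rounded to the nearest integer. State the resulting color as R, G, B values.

R = 239 + 0.3 × (37 − 239) = 239 + 0.3 × -202 = 178.4 → 178
G = 195 + 0.3 × (198 − 195) = 195 + 0.3 × 3 = 195.9 → 196
B = 239 + 0.3 × (117 − 239) = 239 + 0.3 × -122 = 202.4 → 202
So the blended color is (178, 196, 202), about #b2c4ca.

(178, 196, 202)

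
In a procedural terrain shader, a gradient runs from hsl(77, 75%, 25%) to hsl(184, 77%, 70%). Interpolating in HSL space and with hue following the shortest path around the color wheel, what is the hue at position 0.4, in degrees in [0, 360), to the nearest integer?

120

Hue arc: Δh = 184 − 77 = 107° (|Δh| ≤ 180, already the shorter path).
H = 77 + 0.4 × (107) = 119.8 → 120°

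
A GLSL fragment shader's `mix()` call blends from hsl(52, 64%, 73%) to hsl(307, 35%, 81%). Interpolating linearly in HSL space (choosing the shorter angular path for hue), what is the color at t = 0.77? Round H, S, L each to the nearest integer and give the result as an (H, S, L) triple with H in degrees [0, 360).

(331, 42, 79)

Hue: 307 − 52 = 255°, but |255| > 180 so the shorter arc goes the other way: Δh = 255 − 360 = -105°.
H = 52 + 0.77 × (-105) = -28.85 → -29 → -29 mod 360 = 331°
S = 64 + 0.77 × (35 − 64) = 41.67 → 42%
L = 73 + 0.77 × (81 − 73) = 79.16 → 79%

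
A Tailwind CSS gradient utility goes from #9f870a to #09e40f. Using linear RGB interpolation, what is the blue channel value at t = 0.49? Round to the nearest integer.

B₁ = 10 (from #9f870a), B₂ = 15 (from #09e40f).
B = 10 + 0.49 × (15 − 10) = 12.45 → 12

12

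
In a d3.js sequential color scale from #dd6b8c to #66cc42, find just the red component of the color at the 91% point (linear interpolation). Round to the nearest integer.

113

R₁ = 221 (from #dd6b8c), R₂ = 102 (from #66cc42).
R = 221 + 0.91 × (102 − 221) = 112.71 → 113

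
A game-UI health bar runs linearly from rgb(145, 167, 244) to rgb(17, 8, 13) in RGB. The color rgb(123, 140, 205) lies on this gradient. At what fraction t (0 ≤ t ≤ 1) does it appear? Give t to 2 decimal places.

Invert the lerp on the B channel (largest span, 231): t = (205 − 244) / (13 − 244) = -39/-231 = 0.16883.
Check on R: (123 − 145)/(17 − 145) = 0.1719 ✓

0.17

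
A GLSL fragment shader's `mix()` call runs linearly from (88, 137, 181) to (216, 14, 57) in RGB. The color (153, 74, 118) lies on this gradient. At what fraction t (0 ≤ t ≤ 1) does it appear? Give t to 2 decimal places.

Invert the lerp on the R channel (largest span, 128): t = (153 − 88) / (216 − 88) = 65/128 = 0.50781.
Check on G: (74 − 137)/(14 − 137) = 0.5122 ✓

0.51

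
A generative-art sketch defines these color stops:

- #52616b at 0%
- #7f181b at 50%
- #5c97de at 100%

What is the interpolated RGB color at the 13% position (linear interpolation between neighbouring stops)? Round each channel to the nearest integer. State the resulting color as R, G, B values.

13% lies between the 0% and 50% stops, so the local fraction is t = (13 − 0)/(50 − 0) = 13/50 ≈ 0.26.
#52616b → (82, 97, 107); #7f181b → (127, 24, 27).
R = 82 + 0.26 × (127 − 82) = 93.7 → 94
G = 97 + 0.26 × (24 − 97) = 78.02 → 78
B = 107 + 0.26 × (27 − 107) = 86.2 → 86

(94, 78, 86)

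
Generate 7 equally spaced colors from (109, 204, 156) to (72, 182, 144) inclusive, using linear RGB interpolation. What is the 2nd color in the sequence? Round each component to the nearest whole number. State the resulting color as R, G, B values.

With 7 swatches and endpoints inclusive, swatch 2 sits at t = (2 − 1)/(7 − 1) = 1/6 ≈ 0.1667.
R = 109 + 0.1667 × (72 − 109) = 102.832 → 103
G = 204 + 0.1667 × (182 − 204) = 200.333 → 200
B = 156 + 0.1667 × (144 − 156) = 154 → 154

(103, 200, 154)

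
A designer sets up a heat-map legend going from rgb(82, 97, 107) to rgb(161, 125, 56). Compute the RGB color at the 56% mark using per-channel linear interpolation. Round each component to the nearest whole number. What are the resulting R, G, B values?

56% corresponds to t = 0.56.
R = 82 + 0.56 × (161 − 82) = 82 + 0.56 × 79 = 126.24 → 126
G = 97 + 0.56 × (125 − 97) = 97 + 0.56 × 28 = 112.68 → 113
B = 107 + 0.56 × (56 − 107) = 107 + 0.56 × -51 = 78.44 → 78
So the blended color is (126, 113, 78), about #7e714e.

(126, 113, 78)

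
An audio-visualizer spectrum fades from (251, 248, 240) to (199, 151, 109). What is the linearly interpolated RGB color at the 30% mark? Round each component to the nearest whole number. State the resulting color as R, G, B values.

(235, 219, 201)

30% corresponds to t = 0.3.
R = 251 + 0.3 × (199 − 251) = 251 + 0.3 × -52 = 235.4 → 235
G = 248 + 0.3 × (151 − 248) = 248 + 0.3 × -97 = 218.9 → 219
B = 240 + 0.3 × (109 − 240) = 240 + 0.3 × -131 = 200.7 → 201
So the blended color is (235, 219, 201), about #ebdbc9.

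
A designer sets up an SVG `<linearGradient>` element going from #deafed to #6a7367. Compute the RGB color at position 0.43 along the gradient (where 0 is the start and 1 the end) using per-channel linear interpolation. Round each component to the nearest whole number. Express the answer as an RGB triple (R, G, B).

#deafed → (222, 175, 237); #6a7367 → (106, 115, 103).
R = 222 + 0.43 × (106 − 222) = 222 + 0.43 × -116 = 172.12 → 172
G = 175 + 0.43 × (115 − 175) = 175 + 0.43 × -60 = 149.2 → 149
B = 237 + 0.43 × (103 − 237) = 237 + 0.43 × -134 = 179.38 → 179
So the blended color is (172, 149, 179), about #ac95b3.

(172, 149, 179)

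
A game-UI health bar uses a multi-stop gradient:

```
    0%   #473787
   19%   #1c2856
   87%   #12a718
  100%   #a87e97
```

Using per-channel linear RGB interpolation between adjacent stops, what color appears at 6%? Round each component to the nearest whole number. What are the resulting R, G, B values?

6% lies between the 0% and 19% stops, so the local fraction is t = (6 − 0)/(19 − 0) = 6/19 ≈ 0.3158.
#473787 → (71, 55, 135); #1c2856 → (28, 40, 86).
R = 71 + 0.3158 × (28 − 71) = 57.421 → 57
G = 55 + 0.3158 × (40 − 55) = 50.263 → 50
B = 135 + 0.3158 × (86 − 135) = 119.526 → 120

(57, 50, 120)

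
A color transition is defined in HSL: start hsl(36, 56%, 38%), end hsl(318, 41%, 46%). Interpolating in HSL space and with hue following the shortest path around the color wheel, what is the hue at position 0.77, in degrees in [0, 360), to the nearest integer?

Hue: 318 − 36 = 282°, but |282| > 180 so the shorter arc goes the other way: Δh = 282 − 360 = -78°.
H = 36 + 0.77 × (-78) = -24.06 → -24 → -24 mod 360 = 336°

336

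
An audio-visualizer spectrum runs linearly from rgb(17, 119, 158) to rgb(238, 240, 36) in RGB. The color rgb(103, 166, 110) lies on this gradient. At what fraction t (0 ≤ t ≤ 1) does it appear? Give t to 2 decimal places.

Invert the lerp on the R channel (largest span, 221): t = (103 − 17) / (238 − 17) = 86/221 = 0.38914.
Check on G: (166 − 119)/(240 − 119) = 0.3884 ✓

0.39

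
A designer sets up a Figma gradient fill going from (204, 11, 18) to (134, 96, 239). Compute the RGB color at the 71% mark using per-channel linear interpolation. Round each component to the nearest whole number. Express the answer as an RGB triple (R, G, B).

(154, 71, 175)

71% corresponds to t = 0.71.
R = 204 + 0.71 × (134 − 204) = 204 + 0.71 × -70 = 154.3 → 154
G = 11 + 0.71 × (96 − 11) = 11 + 0.71 × 85 = 71.35 → 71
B = 18 + 0.71 × (239 − 18) = 18 + 0.71 × 221 = 174.91 → 175
So the blended color is (154, 71, 175), about #9a47af.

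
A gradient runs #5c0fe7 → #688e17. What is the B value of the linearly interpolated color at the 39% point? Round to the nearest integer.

150

B₁ = 231 (from #5c0fe7), B₂ = 23 (from #688e17).
B = 231 + 0.39 × (23 − 231) = 149.88 → 150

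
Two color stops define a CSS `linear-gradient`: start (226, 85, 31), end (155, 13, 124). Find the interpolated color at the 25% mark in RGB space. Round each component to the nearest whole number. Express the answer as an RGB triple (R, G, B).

(208, 67, 54)

25% corresponds to t = 0.25.
R = 226 + 0.25 × (155 − 226) = 226 + 0.25 × -71 = 208.25 → 208
G = 85 + 0.25 × (13 − 85) = 85 + 0.25 × -72 = 67 → 67
B = 31 + 0.25 × (124 − 31) = 31 + 0.25 × 93 = 54.25 → 54
So the blended color is (208, 67, 54), about #d04336.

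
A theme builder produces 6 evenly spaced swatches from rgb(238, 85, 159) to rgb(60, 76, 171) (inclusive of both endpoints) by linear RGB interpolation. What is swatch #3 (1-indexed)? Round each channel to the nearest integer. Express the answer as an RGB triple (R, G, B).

With 6 swatches and endpoints inclusive, swatch 3 sits at t = (3 − 1)/(6 − 1) = 2/5 ≈ 0.4.
R = 238 + 0.4 × (60 − 238) = 166.8 → 167
G = 85 + 0.4 × (76 − 85) = 81.4 → 81
B = 159 + 0.4 × (171 − 159) = 163.8 → 164

(167, 81, 164)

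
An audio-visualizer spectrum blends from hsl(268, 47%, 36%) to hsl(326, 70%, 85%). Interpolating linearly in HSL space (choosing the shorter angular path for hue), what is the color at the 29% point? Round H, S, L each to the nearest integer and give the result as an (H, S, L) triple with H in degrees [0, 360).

Hue arc: Δh = 326 − 268 = 58° (|Δh| ≤ 180, already the shorter path).
H = 268 + 0.29 × (58) = 284.82 → 285°
S = 47 + 0.29 × (70 − 47) = 53.67 → 54%
L = 36 + 0.29 × (85 − 36) = 50.21 → 50%

(285, 54, 50)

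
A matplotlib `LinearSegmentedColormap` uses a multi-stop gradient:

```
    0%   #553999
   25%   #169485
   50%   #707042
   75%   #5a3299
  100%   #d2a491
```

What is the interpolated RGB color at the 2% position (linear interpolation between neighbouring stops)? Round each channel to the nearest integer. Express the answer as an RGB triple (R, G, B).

2% lies between the 0% and 25% stops, so the local fraction is t = (2 − 0)/(25 − 0) = 2/25 ≈ 0.08.
#553999 → (85, 57, 153); #169485 → (22, 148, 133).
R = 85 + 0.08 × (22 − 85) = 79.96 → 80
G = 57 + 0.08 × (148 − 57) = 64.28 → 64
B = 153 + 0.08 × (133 − 153) = 151.4 → 151

(80, 64, 151)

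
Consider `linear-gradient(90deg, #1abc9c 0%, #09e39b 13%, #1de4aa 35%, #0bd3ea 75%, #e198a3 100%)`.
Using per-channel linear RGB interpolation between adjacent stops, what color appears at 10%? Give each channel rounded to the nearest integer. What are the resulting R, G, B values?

(13, 218, 155)

10% lies between the 0% and 13% stops, so the local fraction is t = (10 − 0)/(13 − 0) = 10/13 ≈ 0.7692.
#1abc9c → (26, 188, 156); #09e39b → (9, 227, 155).
R = 26 + 0.7692 × (9 − 26) = 12.924 → 13
G = 188 + 0.7692 × (227 − 188) = 217.999 → 218
B = 156 + 0.7692 × (155 − 156) = 155.231 → 155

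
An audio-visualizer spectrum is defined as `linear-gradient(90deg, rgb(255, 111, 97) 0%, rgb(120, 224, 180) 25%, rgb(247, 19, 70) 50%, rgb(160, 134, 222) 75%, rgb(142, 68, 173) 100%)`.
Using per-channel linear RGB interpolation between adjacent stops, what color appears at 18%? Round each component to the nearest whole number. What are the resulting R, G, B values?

18% lies between the 0% and 25% stops, so the local fraction is t = (18 − 0)/(25 − 0) = 18/25 ≈ 0.72.
R = 255 + 0.72 × (120 − 255) = 157.8 → 158
G = 111 + 0.72 × (224 − 111) = 192.36 → 192
B = 97 + 0.72 × (180 − 97) = 156.76 → 157

(158, 192, 157)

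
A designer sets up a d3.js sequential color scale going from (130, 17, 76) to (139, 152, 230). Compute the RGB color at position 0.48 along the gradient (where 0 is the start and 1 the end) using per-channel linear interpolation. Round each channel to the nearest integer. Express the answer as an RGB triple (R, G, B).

R = 130 + 0.48 × (139 − 130) = 130 + 0.48 × 9 = 134.32 → 134
G = 17 + 0.48 × (152 − 17) = 17 + 0.48 × 135 = 81.8 → 82
B = 76 + 0.48 × (230 − 76) = 76 + 0.48 × 154 = 149.92 → 150

(134, 82, 150)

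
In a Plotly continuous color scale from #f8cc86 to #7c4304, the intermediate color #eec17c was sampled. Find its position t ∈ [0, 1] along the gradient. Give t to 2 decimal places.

Invert the lerp on the G channel (largest span, 137): t = (193 − 204) / (67 − 204) = -11/-137 = 0.080292.
Check on R: (238 − 248)/(124 − 248) = 0.08065 ✓

0.08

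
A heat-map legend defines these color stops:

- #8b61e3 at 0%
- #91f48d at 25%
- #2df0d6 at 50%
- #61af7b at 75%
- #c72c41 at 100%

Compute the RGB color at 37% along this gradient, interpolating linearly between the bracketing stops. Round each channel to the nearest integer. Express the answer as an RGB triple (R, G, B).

37% lies between the 25% and 50% stops, so the local fraction is t = (37 − 25)/(50 − 25) = 12/25 ≈ 0.48.
#91f48d → (145, 244, 141); #2df0d6 → (45, 240, 214).
R = 145 + 0.48 × (45 − 145) = 97 → 97
G = 244 + 0.48 × (240 − 244) = 242.08 → 242
B = 141 + 0.48 × (214 − 141) = 176.04 → 176

(97, 242, 176)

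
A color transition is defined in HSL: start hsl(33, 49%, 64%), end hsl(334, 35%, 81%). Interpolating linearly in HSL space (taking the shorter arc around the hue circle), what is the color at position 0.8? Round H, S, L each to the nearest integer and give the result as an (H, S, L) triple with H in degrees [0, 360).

(346, 38, 78)

Hue: 334 − 33 = 301°, but |301| > 180 so the shorter arc goes the other way: Δh = 301 − 360 = -59°.
H = 33 + 0.8 × (-59) = -14.2 → -14 → -14 mod 360 = 346°
S = 49 + 0.8 × (35 − 49) = 37.8 → 38%
L = 64 + 0.8 × (81 − 64) = 77.6 → 78%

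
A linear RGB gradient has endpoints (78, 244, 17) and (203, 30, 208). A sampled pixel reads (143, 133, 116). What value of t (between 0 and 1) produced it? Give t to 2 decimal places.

Invert the lerp on the G channel (largest span, 214): t = (133 − 244) / (30 − 244) = -111/-214 = 0.51869.
Check on R: (143 − 78)/(203 − 78) = 0.52 ✓

0.52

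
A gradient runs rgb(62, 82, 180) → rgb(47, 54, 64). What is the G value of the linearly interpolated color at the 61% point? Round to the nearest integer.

65

G = 82 + 0.61 × (54 − 82) = 64.92 → 65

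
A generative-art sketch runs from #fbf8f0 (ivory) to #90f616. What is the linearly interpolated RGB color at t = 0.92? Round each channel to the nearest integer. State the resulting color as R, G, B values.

#fbf8f0 → (251, 248, 240); #90f616 → (144, 246, 22).
R = 251 + 0.92 × (144 − 251) = 251 + 0.92 × -107 = 152.56 → 153
G = 248 + 0.92 × (246 − 248) = 248 + 0.92 × -2 = 246.16 → 246
B = 240 + 0.92 × (22 − 240) = 240 + 0.92 × -218 = 39.44 → 39
So the blended color is (153, 246, 39), about #99f627.

(153, 246, 39)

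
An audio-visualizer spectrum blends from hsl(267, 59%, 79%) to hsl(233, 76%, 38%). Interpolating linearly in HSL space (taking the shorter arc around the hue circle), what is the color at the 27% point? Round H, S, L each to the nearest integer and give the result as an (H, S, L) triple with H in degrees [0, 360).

(258, 64, 68)

Hue arc: Δh = 233 − 267 = -34° (|Δh| ≤ 180, already the shorter path).
H = 267 + 0.27 × (-34) = 257.82 → 258°
S = 59 + 0.27 × (76 − 59) = 63.59 → 64%
L = 79 + 0.27 × (38 − 79) = 67.93 → 68%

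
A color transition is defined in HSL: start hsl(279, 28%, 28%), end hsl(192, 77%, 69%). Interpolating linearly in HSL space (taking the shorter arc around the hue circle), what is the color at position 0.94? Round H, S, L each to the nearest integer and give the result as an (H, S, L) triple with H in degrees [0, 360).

Hue arc: Δh = 192 − 279 = -87° (|Δh| ≤ 180, already the shorter path).
H = 279 + 0.94 × (-87) = 197.22 → 197°
S = 28 + 0.94 × (77 − 28) = 74.06 → 74%
L = 28 + 0.94 × (69 − 28) = 66.54 → 67%

(197, 74, 67)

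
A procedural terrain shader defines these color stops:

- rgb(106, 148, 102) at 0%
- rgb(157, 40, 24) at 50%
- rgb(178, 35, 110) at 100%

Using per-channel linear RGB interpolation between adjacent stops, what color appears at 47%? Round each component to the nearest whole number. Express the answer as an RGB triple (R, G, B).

(154, 46, 29)

47% lies between the 0% and 50% stops, so the local fraction is t = (47 − 0)/(50 − 0) = 47/50 ≈ 0.94.
R = 106 + 0.94 × (157 − 106) = 153.94 → 154
G = 148 + 0.94 × (40 − 148) = 46.48 → 46
B = 102 + 0.94 × (24 − 102) = 28.68 → 29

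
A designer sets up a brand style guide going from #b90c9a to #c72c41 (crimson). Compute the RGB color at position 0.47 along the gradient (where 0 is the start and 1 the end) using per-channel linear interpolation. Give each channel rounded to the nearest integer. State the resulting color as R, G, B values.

#b90c9a → (185, 12, 154); #c72c41 → (199, 44, 65).
R = 185 + 0.47 × (199 − 185) = 185 + 0.47 × 14 = 191.58 → 192
G = 12 + 0.47 × (44 − 12) = 12 + 0.47 × 32 = 27.04 → 27
B = 154 + 0.47 × (65 − 154) = 154 + 0.47 × -89 = 112.17 → 112
So the blended color is (192, 27, 112), about #c01b70.

(192, 27, 112)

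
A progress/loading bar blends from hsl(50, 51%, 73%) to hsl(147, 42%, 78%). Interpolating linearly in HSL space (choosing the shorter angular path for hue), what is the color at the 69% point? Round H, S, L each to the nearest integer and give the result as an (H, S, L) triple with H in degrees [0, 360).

Hue arc: Δh = 147 − 50 = 97° (|Δh| ≤ 180, already the shorter path).
H = 50 + 0.69 × (97) = 116.93 → 117°
S = 51 + 0.69 × (42 − 51) = 44.79 → 45%
L = 73 + 0.69 × (78 − 73) = 76.45 → 76%

(117, 45, 76)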